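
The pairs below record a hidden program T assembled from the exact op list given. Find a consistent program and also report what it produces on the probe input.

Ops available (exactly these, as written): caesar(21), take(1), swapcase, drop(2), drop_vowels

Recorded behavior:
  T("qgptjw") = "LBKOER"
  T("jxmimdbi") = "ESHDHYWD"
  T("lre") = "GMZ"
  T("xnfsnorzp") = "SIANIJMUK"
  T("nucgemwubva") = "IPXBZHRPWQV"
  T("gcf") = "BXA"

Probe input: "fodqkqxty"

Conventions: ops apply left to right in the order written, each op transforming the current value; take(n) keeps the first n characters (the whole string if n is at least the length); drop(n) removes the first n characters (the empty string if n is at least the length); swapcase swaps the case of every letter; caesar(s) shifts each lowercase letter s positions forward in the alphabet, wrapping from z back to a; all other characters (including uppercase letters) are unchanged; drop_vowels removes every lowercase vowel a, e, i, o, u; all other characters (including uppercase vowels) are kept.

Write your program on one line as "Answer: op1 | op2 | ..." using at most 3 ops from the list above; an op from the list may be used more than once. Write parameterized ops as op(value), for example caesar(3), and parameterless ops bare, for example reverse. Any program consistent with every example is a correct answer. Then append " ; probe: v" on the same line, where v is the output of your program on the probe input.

caesar(21) | swapcase ; probe: "AJYLFLSOT"

Check, running the answer program on each example:
  "qgptjw" -> "lbkoer" -> "LBKOER"
  "jxmimdbi" -> "eshdhywd" -> "ESHDHYWD"
  "lre" -> "gmz" -> "GMZ"
  "xnfsnorzp" -> "sianijmuk" -> "SIANIJMUK"
  "nucgemwubva" -> "ipxbzhrpwqv" -> "IPXBZHRPWQV"
  "gcf" -> "bxa" -> "BXA"
  probe: "fodqkqxty" -> "ajylflsot" -> "AJYLFLSOT"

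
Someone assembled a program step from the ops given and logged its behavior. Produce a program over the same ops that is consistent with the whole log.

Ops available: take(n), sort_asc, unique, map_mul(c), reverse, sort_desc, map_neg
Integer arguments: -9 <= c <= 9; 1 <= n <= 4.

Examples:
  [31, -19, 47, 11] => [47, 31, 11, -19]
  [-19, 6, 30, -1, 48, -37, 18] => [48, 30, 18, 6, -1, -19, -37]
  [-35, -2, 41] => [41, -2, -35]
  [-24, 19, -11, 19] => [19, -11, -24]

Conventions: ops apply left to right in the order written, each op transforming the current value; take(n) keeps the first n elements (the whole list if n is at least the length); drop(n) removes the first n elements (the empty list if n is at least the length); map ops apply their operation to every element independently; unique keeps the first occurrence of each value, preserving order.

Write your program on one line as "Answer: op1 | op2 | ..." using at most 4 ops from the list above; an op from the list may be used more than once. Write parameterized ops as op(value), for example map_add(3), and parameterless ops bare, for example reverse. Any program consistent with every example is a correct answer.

map_neg | unique | map_neg | sort_desc

Check, running the answer program on each example:
  [31, -19, 47, 11] -> [-31, 19, -47, -11] -> [-31, 19, -47, -11] -> [31, -19, 47, 11] -> [47, 31, 11, -19]
  [-19, 6, 30, -1, 48, -37, 18] -> [19, -6, -30, 1, -48, 37, -18] -> [19, -6, -30, 1, -48, 37, -18] -> [-19, 6, 30, -1, 48, -37, 18] -> [48, 30, 18, 6, -1, -19, -37]
  [-35, -2, 41] -> [35, 2, -41] -> [35, 2, -41] -> [-35, -2, 41] -> [41, -2, -35]
  [-24, 19, -11, 19] -> [24, -19, 11, -19] -> [24, -19, 11] -> [-24, 19, -11] -> [19, -11, -24]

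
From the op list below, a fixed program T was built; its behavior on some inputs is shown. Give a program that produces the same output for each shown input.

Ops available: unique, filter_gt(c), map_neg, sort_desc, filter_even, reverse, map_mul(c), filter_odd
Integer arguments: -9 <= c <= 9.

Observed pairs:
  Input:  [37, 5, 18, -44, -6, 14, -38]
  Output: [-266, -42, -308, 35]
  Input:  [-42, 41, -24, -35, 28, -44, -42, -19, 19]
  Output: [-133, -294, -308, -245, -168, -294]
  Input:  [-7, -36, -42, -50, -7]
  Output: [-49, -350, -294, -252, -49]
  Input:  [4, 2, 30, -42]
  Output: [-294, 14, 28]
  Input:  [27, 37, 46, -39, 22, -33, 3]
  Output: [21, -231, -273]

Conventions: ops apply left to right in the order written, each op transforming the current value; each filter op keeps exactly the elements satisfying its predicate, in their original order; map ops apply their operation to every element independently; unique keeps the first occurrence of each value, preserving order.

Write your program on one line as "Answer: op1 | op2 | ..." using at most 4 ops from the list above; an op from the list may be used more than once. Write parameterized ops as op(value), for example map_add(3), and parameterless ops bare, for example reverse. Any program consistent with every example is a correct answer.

reverse | map_neg | filter_gt(-6) | map_mul(-7)

Check, running the answer program on each example:
  [37, 5, 18, -44, -6, 14, -38] -> [-38, 14, -6, -44, 18, 5, 37] -> [38, -14, 6, 44, -18, -5, -37] -> [38, 6, 44, -5] -> [-266, -42, -308, 35]
  [-42, 41, -24, -35, 28, -44, -42, -19, 19] -> [19, -19, -42, -44, 28, -35, -24, 41, -42] -> [-19, 19, 42, 44, -28, 35, 24, -41, 42] -> [19, 42, 44, 35, 24, 42] -> [-133, -294, -308, -245, -168, -294]
  [-7, -36, -42, -50, -7] -> [-7, -50, -42, -36, -7] -> [7, 50, 42, 36, 7] -> [7, 50, 42, 36, 7] -> [-49, -350, -294, -252, -49]
  [4, 2, 30, -42] -> [-42, 30, 2, 4] -> [42, -30, -2, -4] -> [42, -2, -4] -> [-294, 14, 28]
  [27, 37, 46, -39, 22, -33, 3] -> [3, -33, 22, -39, 46, 37, 27] -> [-3, 33, -22, 39, -46, -37, -27] -> [-3, 33, 39] -> [21, -231, -273]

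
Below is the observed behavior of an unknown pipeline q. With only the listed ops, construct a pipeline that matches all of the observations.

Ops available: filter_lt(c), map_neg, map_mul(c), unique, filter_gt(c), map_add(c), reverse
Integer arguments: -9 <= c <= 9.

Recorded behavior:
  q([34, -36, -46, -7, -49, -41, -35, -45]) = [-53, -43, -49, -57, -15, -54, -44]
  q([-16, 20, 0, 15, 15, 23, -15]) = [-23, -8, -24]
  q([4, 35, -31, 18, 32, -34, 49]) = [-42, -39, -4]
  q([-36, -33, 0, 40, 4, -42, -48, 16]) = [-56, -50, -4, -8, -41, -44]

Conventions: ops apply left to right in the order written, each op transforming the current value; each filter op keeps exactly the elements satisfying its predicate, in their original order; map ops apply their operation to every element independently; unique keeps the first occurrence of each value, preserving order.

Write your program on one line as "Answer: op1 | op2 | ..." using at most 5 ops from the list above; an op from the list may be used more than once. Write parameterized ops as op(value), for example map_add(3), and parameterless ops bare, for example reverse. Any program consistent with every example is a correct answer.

reverse | filter_lt(7) | map_add(-3) | map_add(-5)

Check, running the answer program on each example:
  [34, -36, -46, -7, -49, -41, -35, -45] -> [-45, -35, -41, -49, -7, -46, -36, 34] -> [-45, -35, -41, -49, -7, -46, -36] -> [-48, -38, -44, -52, -10, -49, -39] -> [-53, -43, -49, -57, -15, -54, -44]
  [-16, 20, 0, 15, 15, 23, -15] -> [-15, 23, 15, 15, 0, 20, -16] -> [-15, 0, -16] -> [-18, -3, -19] -> [-23, -8, -24]
  [4, 35, -31, 18, 32, -34, 49] -> [49, -34, 32, 18, -31, 35, 4] -> [-34, -31, 4] -> [-37, -34, 1] -> [-42, -39, -4]
  [-36, -33, 0, 40, 4, -42, -48, 16] -> [16, -48, -42, 4, 40, 0, -33, -36] -> [-48, -42, 4, 0, -33, -36] -> [-51, -45, 1, -3, -36, -39] -> [-56, -50, -4, -8, -41, -44]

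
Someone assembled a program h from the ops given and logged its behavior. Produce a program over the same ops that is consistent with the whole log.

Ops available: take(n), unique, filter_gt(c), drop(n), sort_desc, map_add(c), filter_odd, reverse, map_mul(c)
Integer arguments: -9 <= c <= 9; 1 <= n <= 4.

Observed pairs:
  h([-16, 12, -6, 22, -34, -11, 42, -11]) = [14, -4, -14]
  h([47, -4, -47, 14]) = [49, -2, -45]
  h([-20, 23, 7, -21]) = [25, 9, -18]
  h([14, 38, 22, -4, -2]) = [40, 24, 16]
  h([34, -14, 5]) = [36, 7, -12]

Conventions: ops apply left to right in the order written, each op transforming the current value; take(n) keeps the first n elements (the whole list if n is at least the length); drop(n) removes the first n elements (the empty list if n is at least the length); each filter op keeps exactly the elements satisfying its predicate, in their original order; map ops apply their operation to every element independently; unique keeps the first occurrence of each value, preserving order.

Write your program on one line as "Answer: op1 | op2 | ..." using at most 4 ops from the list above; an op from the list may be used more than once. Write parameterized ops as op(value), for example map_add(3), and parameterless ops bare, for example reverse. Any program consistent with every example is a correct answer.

map_add(2) | take(3) | reverse | sort_desc

Check, running the answer program on each example:
  [-16, 12, -6, 22, -34, -11, 42, -11] -> [-14, 14, -4, 24, -32, -9, 44, -9] -> [-14, 14, -4] -> [-4, 14, -14] -> [14, -4, -14]
  [47, -4, -47, 14] -> [49, -2, -45, 16] -> [49, -2, -45] -> [-45, -2, 49] -> [49, -2, -45]
  [-20, 23, 7, -21] -> [-18, 25, 9, -19] -> [-18, 25, 9] -> [9, 25, -18] -> [25, 9, -18]
  [14, 38, 22, -4, -2] -> [16, 40, 24, -2, 0] -> [16, 40, 24] -> [24, 40, 16] -> [40, 24, 16]
  [34, -14, 5] -> [36, -12, 7] -> [36, -12, 7] -> [7, -12, 36] -> [36, 7, -12]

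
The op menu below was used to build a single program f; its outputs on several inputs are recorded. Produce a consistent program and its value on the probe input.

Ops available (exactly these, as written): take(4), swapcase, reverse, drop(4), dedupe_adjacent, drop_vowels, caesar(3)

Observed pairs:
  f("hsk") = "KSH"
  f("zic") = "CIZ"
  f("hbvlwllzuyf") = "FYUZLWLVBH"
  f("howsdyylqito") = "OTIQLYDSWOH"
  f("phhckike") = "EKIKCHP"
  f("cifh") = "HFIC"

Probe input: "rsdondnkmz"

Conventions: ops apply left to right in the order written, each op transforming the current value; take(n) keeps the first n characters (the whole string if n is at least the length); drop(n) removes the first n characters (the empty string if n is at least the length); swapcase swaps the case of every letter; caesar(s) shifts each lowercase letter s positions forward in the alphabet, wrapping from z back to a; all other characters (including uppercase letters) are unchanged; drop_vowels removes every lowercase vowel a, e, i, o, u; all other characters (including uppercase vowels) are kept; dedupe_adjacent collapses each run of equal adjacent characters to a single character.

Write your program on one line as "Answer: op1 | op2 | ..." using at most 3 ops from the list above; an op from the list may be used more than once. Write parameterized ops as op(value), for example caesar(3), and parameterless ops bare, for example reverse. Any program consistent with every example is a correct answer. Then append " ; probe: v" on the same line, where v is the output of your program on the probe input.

reverse | dedupe_adjacent | swapcase ; probe: "ZMKNDNODSR"

Check, running the answer program on each example:
  "hsk" -> "ksh" -> "ksh" -> "KSH"
  "zic" -> "ciz" -> "ciz" -> "CIZ"
  "hbvlwllzuyf" -> "fyuzllwlvbh" -> "fyuzlwlvbh" -> "FYUZLWLVBH"
  "howsdyylqito" -> "otiqlyydswoh" -> "otiqlydswoh" -> "OTIQLYDSWOH"
  "phhckike" -> "ekikchhp" -> "ekikchp" -> "EKIKCHP"
  "cifh" -> "hfic" -> "hfic" -> "HFIC"
  probe: "rsdondnkmz" -> "zmkndnodsr" -> "zmkndnodsr" -> "ZMKNDNODSR"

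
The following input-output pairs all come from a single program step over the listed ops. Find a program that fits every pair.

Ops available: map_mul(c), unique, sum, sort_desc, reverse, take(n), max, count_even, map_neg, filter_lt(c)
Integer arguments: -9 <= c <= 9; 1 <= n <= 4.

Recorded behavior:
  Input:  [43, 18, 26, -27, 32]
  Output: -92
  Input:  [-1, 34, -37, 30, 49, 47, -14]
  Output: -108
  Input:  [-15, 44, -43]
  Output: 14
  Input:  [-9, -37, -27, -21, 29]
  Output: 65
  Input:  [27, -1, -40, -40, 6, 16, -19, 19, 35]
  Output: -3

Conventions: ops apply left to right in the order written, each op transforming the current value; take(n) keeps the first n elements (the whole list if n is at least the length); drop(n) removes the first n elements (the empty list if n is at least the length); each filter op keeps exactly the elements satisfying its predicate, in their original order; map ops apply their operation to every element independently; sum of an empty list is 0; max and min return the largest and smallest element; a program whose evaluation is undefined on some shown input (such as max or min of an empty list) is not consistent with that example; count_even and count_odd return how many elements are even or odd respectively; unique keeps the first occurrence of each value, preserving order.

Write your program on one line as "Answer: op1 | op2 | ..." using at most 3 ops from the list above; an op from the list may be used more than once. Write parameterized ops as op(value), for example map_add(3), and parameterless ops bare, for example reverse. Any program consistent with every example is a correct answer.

map_neg | sum

Check, running the answer program on each example:
  [43, 18, 26, -27, 32] -> [-43, -18, -26, 27, -32] -> -92
  [-1, 34, -37, 30, 49, 47, -14] -> [1, -34, 37, -30, -49, -47, 14] -> -108
  [-15, 44, -43] -> [15, -44, 43] -> 14
  [-9, -37, -27, -21, 29] -> [9, 37, 27, 21, -29] -> 65
  [27, -1, -40, -40, 6, 16, -19, 19, 35] -> [-27, 1, 40, 40, -6, -16, 19, -19, -35] -> -3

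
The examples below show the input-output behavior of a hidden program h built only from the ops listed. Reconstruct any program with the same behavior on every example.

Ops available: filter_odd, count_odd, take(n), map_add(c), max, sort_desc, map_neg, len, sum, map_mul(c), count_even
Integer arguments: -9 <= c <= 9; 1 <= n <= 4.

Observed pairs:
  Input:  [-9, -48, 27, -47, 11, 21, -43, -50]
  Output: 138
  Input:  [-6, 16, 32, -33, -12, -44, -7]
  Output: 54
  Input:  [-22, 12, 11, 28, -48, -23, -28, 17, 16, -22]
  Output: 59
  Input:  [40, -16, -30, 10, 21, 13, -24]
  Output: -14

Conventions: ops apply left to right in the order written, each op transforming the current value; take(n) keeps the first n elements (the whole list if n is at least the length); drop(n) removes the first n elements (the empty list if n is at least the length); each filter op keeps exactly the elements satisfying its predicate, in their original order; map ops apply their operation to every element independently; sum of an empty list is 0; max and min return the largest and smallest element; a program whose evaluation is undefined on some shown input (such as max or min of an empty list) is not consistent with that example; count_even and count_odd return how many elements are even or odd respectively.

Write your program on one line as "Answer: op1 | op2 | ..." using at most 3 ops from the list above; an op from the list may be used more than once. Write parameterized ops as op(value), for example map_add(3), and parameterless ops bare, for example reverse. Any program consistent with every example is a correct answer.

map_neg | sort_desc | sum

Check, running the answer program on each example:
  [-9, -48, 27, -47, 11, 21, -43, -50] -> [9, 48, -27, 47, -11, -21, 43, 50] -> [50, 48, 47, 43, 9, -11, -21, -27] -> 138
  [-6, 16, 32, -33, -12, -44, -7] -> [6, -16, -32, 33, 12, 44, 7] -> [44, 33, 12, 7, 6, -16, -32] -> 54
  [-22, 12, 11, 28, -48, -23, -28, 17, 16, -22] -> [22, -12, -11, -28, 48, 23, 28, -17, -16, 22] -> [48, 28, 23, 22, 22, -11, -12, -16, -17, -28] -> 59
  [40, -16, -30, 10, 21, 13, -24] -> [-40, 16, 30, -10, -21, -13, 24] -> [30, 24, 16, -10, -13, -21, -40] -> -14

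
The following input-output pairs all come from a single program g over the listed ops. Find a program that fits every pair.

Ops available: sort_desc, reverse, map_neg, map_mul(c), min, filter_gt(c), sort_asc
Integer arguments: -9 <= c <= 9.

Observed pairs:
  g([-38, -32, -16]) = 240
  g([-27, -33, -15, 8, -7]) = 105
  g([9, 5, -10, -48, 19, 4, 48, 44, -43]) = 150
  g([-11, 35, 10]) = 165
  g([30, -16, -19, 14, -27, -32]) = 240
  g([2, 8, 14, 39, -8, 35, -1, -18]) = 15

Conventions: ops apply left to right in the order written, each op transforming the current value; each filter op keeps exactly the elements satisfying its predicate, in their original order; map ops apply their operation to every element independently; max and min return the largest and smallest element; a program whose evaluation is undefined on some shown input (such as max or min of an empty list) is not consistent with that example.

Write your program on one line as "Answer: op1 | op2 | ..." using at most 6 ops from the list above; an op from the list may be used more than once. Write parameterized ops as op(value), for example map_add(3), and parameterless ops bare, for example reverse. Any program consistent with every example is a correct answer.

map_mul(3) | map_mul(-5) | filter_gt(6) | reverse | min

Check, running the answer program on each example:
  [-38, -32, -16] -> [-114, -96, -48] -> [570, 480, 240] -> [570, 480, 240] -> [240, 480, 570] -> 240
  [-27, -33, -15, 8, -7] -> [-81, -99, -45, 24, -21] -> [405, 495, 225, -120, 105] -> [405, 495, 225, 105] -> [105, 225, 495, 405] -> 105
  [9, 5, -10, -48, 19, 4, 48, 44, -43] -> [27, 15, -30, -144, 57, 12, 144, 132, -129] -> [-135, -75, 150, 720, -285, -60, -720, -660, 645] -> [150, 720, 645] -> [645, 720, 150] -> 150
  [-11, 35, 10] -> [-33, 105, 30] -> [165, -525, -150] -> [165] -> [165] -> 165
  [30, -16, -19, 14, -27, -32] -> [90, -48, -57, 42, -81, -96] -> [-450, 240, 285, -210, 405, 480] -> [240, 285, 405, 480] -> [480, 405, 285, 240] -> 240
  [2, 8, 14, 39, -8, 35, -1, -18] -> [6, 24, 42, 117, -24, 105, -3, -54] -> [-30, -120, -210, -585, 120, -525, 15, 270] -> [120, 15, 270] -> [270, 15, 120] -> 15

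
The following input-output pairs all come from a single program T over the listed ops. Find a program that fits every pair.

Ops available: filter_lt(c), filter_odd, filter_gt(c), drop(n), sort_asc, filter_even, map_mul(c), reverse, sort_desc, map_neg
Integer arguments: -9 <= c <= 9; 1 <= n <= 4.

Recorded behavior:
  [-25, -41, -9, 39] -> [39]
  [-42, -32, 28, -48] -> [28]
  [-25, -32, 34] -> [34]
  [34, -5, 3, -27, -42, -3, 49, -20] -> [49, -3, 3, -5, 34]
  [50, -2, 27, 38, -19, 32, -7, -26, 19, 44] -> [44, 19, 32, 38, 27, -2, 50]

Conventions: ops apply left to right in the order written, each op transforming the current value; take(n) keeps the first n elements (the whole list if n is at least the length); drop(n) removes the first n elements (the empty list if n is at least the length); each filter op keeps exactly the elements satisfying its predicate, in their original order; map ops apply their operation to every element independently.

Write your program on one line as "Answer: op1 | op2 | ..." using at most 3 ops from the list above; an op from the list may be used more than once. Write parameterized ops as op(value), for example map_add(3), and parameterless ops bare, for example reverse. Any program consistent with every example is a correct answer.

filter_gt(-8) | filter_gt(-7) | reverse

Check, running the answer program on each example:
  [-25, -41, -9, 39] -> [39] -> [39] -> [39]
  [-42, -32, 28, -48] -> [28] -> [28] -> [28]
  [-25, -32, 34] -> [34] -> [34] -> [34]
  [34, -5, 3, -27, -42, -3, 49, -20] -> [34, -5, 3, -3, 49] -> [34, -5, 3, -3, 49] -> [49, -3, 3, -5, 34]
  [50, -2, 27, 38, -19, 32, -7, -26, 19, 44] -> [50, -2, 27, 38, 32, -7, 19, 44] -> [50, -2, 27, 38, 32, 19, 44] -> [44, 19, 32, 38, 27, -2, 50]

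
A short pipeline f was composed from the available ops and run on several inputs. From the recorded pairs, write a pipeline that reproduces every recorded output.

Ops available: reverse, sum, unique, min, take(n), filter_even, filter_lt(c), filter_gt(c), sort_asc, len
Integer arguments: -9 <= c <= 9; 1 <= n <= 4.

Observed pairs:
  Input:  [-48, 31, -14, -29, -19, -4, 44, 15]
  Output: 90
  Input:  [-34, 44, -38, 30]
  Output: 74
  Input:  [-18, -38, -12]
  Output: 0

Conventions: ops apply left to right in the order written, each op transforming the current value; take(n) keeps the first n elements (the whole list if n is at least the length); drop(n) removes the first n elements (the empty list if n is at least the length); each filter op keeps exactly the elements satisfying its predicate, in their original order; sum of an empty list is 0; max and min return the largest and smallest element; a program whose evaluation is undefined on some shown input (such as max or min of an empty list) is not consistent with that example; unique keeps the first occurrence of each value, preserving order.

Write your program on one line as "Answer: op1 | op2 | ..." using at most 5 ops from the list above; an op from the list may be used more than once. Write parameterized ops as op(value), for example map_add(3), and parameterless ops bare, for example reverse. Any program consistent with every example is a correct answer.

filter_gt(-3) | reverse | sort_asc | sum

Check, running the answer program on each example:
  [-48, 31, -14, -29, -19, -4, 44, 15] -> [31, 44, 15] -> [15, 44, 31] -> [15, 31, 44] -> 90
  [-34, 44, -38, 30] -> [44, 30] -> [30, 44] -> [30, 44] -> 74
  [-18, -38, -12] -> [] -> [] -> [] -> 0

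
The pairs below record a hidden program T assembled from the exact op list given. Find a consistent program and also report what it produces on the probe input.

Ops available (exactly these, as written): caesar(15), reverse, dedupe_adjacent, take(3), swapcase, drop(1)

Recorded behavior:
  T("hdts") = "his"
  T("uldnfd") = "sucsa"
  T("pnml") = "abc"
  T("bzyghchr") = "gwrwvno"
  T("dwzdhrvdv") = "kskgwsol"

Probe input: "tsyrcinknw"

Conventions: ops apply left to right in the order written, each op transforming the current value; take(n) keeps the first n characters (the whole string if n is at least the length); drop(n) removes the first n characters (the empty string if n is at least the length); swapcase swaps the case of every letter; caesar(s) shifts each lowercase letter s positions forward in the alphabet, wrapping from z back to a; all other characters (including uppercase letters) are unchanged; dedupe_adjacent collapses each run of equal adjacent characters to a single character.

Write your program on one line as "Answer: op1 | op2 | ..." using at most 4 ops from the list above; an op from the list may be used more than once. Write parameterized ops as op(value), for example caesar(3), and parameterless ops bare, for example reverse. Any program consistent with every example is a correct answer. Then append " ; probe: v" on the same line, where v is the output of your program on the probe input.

drop(1) | reverse | caesar(15) ; probe: "lczcxrgnh"

Check, running the answer program on each example:
  "hdts" -> "dts" -> "std" -> "his"
  "uldnfd" -> "ldnfd" -> "dfndl" -> "sucsa"
  "pnml" -> "nml" -> "lmn" -> "abc"
  "bzyghchr" -> "zyghchr" -> "rhchgyz" -> "gwrwvno"
  "dwzdhrvdv" -> "wzdhrvdv" -> "vdvrhdzw" -> "kskgwsol"
  probe: "tsyrcinknw" -> "syrcinknw" -> "wnknicrys" -> "lczcxrgnh"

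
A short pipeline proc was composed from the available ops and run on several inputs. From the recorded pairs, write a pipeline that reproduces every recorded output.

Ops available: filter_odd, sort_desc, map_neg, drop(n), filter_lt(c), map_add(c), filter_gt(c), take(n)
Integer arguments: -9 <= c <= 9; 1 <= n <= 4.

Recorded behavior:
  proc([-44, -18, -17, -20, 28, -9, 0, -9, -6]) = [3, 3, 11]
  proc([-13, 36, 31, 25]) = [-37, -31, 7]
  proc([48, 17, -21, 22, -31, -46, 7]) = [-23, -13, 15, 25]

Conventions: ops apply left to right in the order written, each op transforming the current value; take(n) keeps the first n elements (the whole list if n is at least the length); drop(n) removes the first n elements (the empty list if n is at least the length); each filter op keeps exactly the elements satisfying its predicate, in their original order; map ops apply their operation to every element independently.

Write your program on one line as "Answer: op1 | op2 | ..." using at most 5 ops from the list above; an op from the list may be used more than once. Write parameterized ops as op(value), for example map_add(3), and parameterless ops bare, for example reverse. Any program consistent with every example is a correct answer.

sort_desc | filter_odd | map_neg | map_add(-6)

Check, running the answer program on each example:
  [-44, -18, -17, -20, 28, -9, 0, -9, -6] -> [28, 0, -6, -9, -9, -17, -18, -20, -44] -> [-9, -9, -17] -> [9, 9, 17] -> [3, 3, 11]
  [-13, 36, 31, 25] -> [36, 31, 25, -13] -> [31, 25, -13] -> [-31, -25, 13] -> [-37, -31, 7]
  [48, 17, -21, 22, -31, -46, 7] -> [48, 22, 17, 7, -21, -31, -46] -> [17, 7, -21, -31] -> [-17, -7, 21, 31] -> [-23, -13, 15, 25]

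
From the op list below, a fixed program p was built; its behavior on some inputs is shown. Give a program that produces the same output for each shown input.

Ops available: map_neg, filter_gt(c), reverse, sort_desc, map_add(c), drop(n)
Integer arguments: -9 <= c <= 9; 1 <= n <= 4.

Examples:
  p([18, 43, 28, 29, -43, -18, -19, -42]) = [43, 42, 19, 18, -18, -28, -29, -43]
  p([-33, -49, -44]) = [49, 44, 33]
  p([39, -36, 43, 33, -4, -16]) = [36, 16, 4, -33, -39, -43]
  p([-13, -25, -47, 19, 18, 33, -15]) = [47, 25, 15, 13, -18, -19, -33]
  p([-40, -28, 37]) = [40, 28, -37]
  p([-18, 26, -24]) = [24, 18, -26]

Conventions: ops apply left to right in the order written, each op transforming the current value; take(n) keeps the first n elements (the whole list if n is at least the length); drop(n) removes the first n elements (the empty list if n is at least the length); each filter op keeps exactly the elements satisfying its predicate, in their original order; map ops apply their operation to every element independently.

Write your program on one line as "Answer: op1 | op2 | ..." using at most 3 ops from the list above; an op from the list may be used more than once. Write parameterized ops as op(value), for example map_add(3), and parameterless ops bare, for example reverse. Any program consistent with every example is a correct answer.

map_neg | sort_desc

Check, running the answer program on each example:
  [18, 43, 28, 29, -43, -18, -19, -42] -> [-18, -43, -28, -29, 43, 18, 19, 42] -> [43, 42, 19, 18, -18, -28, -29, -43]
  [-33, -49, -44] -> [33, 49, 44] -> [49, 44, 33]
  [39, -36, 43, 33, -4, -16] -> [-39, 36, -43, -33, 4, 16] -> [36, 16, 4, -33, -39, -43]
  [-13, -25, -47, 19, 18, 33, -15] -> [13, 25, 47, -19, -18, -33, 15] -> [47, 25, 15, 13, -18, -19, -33]
  [-40, -28, 37] -> [40, 28, -37] -> [40, 28, -37]
  [-18, 26, -24] -> [18, -26, 24] -> [24, 18, -26]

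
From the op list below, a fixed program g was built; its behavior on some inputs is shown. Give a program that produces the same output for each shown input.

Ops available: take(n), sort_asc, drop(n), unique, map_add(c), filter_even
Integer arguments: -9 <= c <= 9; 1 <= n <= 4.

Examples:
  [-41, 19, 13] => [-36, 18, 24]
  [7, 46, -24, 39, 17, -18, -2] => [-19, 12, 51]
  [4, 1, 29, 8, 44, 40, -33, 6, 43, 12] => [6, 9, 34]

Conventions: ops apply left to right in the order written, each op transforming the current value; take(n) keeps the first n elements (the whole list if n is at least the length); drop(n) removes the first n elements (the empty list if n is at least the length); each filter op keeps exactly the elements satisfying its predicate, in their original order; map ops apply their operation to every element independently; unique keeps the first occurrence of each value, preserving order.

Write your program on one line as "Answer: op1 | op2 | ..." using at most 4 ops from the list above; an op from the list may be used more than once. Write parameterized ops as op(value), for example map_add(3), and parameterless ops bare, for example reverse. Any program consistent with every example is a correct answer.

take(3) | map_add(5) | sort_asc

Check, running the answer program on each example:
  [-41, 19, 13] -> [-41, 19, 13] -> [-36, 24, 18] -> [-36, 18, 24]
  [7, 46, -24, 39, 17, -18, -2] -> [7, 46, -24] -> [12, 51, -19] -> [-19, 12, 51]
  [4, 1, 29, 8, 44, 40, -33, 6, 43, 12] -> [4, 1, 29] -> [9, 6, 34] -> [6, 9, 34]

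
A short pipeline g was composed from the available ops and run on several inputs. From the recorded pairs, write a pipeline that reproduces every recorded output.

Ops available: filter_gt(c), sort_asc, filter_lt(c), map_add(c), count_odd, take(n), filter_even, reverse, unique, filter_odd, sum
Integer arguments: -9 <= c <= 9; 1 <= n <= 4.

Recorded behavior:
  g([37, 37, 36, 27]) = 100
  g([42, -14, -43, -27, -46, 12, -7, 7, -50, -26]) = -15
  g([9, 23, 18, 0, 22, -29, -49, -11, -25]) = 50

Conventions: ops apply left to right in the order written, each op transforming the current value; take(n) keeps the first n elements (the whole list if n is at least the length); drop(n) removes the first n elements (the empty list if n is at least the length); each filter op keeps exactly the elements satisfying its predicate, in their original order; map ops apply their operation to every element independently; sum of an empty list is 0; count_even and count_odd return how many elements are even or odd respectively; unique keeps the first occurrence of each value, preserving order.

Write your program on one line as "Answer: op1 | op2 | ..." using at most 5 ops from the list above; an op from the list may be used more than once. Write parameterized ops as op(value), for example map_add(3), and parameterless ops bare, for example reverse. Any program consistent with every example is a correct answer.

map_add(-2) | unique | take(3) | map_add(2) | sum

Check, running the answer program on each example:
  [37, 37, 36, 27] -> [35, 35, 34, 25] -> [35, 34, 25] -> [35, 34, 25] -> [37, 36, 27] -> 100
  [42, -14, -43, -27, -46, 12, -7, 7, -50, -26] -> [40, -16, -45, -29, -48, 10, -9, 5, -52, -28] -> [40, -16, -45, -29, -48, 10, -9, 5, -52, -28] -> [40, -16, -45] -> [42, -14, -43] -> -15
  [9, 23, 18, 0, 22, -29, -49, -11, -25] -> [7, 21, 16, -2, 20, -31, -51, -13, -27] -> [7, 21, 16, -2, 20, -31, -51, -13, -27] -> [7, 21, 16] -> [9, 23, 18] -> 50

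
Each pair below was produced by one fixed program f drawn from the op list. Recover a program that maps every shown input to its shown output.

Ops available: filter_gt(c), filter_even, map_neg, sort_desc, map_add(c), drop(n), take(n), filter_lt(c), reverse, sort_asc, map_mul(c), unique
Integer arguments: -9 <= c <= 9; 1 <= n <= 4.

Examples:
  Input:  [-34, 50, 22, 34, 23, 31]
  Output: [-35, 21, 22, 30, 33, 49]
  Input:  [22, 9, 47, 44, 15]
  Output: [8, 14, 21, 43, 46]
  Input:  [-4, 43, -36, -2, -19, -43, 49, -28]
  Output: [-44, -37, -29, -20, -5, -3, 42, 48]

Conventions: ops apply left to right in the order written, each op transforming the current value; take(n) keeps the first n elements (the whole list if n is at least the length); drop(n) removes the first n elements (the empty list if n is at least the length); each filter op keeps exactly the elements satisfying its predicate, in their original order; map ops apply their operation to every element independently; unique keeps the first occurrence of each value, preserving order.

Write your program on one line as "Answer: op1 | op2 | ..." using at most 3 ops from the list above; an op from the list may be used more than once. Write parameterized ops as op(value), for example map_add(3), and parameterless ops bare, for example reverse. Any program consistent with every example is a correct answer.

map_add(-1) | sort_desc | sort_asc

Check, running the answer program on each example:
  [-34, 50, 22, 34, 23, 31] -> [-35, 49, 21, 33, 22, 30] -> [49, 33, 30, 22, 21, -35] -> [-35, 21, 22, 30, 33, 49]
  [22, 9, 47, 44, 15] -> [21, 8, 46, 43, 14] -> [46, 43, 21, 14, 8] -> [8, 14, 21, 43, 46]
  [-4, 43, -36, -2, -19, -43, 49, -28] -> [-5, 42, -37, -3, -20, -44, 48, -29] -> [48, 42, -3, -5, -20, -29, -37, -44] -> [-44, -37, -29, -20, -5, -3, 42, 48]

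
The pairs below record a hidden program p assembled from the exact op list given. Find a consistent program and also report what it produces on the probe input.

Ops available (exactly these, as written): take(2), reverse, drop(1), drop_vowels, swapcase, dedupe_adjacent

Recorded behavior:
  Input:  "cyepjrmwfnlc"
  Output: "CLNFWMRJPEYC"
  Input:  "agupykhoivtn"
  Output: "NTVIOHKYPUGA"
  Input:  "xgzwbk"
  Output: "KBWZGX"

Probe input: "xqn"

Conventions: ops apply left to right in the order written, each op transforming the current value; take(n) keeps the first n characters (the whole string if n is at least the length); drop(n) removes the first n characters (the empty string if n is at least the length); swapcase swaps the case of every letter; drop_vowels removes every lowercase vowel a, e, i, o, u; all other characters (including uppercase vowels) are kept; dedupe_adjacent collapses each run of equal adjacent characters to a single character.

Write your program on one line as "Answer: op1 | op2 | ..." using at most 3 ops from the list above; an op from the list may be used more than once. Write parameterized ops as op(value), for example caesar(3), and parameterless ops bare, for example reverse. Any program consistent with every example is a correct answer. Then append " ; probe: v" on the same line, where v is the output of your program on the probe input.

reverse | swapcase ; probe: "NQX"

Check, running the answer program on each example:
  "cyepjrmwfnlc" -> "clnfwmrjpeyc" -> "CLNFWMRJPEYC"
  "agupykhoivtn" -> "ntviohkypuga" -> "NTVIOHKYPUGA"
  "xgzwbk" -> "kbwzgx" -> "KBWZGX"
  probe: "xqn" -> "nqx" -> "NQX"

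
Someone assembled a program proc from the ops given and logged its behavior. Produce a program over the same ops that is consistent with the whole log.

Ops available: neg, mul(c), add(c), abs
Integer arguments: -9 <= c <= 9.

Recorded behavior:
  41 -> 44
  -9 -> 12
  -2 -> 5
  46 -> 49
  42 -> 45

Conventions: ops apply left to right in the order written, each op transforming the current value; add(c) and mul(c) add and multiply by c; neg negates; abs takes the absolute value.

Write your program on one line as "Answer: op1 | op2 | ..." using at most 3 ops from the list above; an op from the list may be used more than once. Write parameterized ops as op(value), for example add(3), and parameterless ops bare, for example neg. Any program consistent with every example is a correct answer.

neg | abs | add(3)

Check, running the answer program on each example:
  41 -> -41 -> 41 -> 44
  -9 -> 9 -> 9 -> 12
  -2 -> 2 -> 2 -> 5
  46 -> -46 -> 46 -> 49
  42 -> -42 -> 42 -> 45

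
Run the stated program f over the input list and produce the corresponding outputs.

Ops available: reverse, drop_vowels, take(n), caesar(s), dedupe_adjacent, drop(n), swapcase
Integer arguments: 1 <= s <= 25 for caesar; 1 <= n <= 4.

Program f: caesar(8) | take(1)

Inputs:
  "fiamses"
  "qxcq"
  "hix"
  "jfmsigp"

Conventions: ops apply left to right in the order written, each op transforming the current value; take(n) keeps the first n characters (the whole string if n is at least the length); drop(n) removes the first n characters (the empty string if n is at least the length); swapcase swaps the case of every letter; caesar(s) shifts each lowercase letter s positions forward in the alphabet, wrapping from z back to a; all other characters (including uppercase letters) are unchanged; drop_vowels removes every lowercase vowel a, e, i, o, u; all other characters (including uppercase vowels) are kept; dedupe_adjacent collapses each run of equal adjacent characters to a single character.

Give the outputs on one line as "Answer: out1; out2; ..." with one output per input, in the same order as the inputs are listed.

"n"; "y"; "p"; "r"

Execution, op by op:
  "fiamses" -> "nqiuama" -> "n"
  "qxcq" -> "yfky" -> "y"
  "hix" -> "pqf" -> "p"
  "jfmsigp" -> "rnuaqox" -> "r"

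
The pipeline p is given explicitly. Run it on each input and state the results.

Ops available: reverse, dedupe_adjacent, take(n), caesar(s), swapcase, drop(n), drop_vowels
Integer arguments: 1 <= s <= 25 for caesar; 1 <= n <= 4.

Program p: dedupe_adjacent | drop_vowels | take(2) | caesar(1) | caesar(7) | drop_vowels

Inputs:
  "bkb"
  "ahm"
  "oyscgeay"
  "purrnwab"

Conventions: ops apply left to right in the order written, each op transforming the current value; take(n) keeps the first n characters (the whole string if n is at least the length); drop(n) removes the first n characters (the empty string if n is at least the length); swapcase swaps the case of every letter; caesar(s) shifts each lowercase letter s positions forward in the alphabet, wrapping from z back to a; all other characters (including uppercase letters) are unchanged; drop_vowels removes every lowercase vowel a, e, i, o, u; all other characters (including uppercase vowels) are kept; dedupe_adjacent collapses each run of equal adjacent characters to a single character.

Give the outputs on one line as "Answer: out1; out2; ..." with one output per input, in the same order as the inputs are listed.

Execution, op by op:
  "bkb" -> "bkb" -> "bkb" -> "bk" -> "cl" -> "js" -> "js"
  "ahm" -> "ahm" -> "hm" -> "hm" -> "in" -> "pu" -> "p"
  "oyscgeay" -> "oyscgeay" -> "yscgy" -> "ys" -> "zt" -> "ga" -> "g"
  "purrnwab" -> "purnwab" -> "prnwb" -> "pr" -> "qs" -> "xz" -> "xz"

"js"; "p"; "g"; "xz"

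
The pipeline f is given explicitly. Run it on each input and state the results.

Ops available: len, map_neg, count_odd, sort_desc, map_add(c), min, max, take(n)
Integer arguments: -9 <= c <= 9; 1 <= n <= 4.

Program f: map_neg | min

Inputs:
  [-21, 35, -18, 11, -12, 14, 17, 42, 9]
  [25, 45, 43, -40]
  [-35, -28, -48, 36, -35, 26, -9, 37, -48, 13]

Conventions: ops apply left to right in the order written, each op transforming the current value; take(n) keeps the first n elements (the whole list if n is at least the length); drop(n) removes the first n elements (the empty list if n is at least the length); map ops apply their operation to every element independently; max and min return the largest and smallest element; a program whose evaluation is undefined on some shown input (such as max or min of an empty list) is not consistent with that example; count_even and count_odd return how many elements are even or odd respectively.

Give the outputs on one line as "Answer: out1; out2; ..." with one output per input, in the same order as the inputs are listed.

-42; -45; -37

Execution, op by op:
  [-21, 35, -18, 11, -12, 14, 17, 42, 9] -> [21, -35, 18, -11, 12, -14, -17, -42, -9] -> -42
  [25, 45, 43, -40] -> [-25, -45, -43, 40] -> -45
  [-35, -28, -48, 36, -35, 26, -9, 37, -48, 13] -> [35, 28, 48, -36, 35, -26, 9, -37, 48, -13] -> -37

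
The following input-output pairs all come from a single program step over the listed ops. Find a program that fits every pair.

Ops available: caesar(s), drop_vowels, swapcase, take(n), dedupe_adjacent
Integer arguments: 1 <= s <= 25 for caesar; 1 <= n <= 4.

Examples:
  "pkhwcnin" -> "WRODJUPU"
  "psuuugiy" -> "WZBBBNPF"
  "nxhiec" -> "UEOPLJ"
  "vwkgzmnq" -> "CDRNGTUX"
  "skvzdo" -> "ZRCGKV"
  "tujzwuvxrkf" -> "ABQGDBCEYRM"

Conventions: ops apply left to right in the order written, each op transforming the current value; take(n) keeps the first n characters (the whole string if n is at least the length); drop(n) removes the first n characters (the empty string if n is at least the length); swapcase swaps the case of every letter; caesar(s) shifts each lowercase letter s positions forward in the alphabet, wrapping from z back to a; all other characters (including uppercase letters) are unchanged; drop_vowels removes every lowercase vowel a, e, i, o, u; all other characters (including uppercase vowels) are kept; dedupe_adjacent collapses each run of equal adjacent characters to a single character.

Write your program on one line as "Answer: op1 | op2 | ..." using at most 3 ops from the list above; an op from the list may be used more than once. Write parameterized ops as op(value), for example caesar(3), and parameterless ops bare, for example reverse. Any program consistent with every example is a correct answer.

caesar(7) | swapcase

Check, running the answer program on each example:
  "pkhwcnin" -> "wrodjupu" -> "WRODJUPU"
  "psuuugiy" -> "wzbbbnpf" -> "WZBBBNPF"
  "nxhiec" -> "ueoplj" -> "UEOPLJ"
  "vwkgzmnq" -> "cdrngtux" -> "CDRNGTUX"
  "skvzdo" -> "zrcgkv" -> "ZRCGKV"
  "tujzwuvxrkf" -> "abqgdbceyrm" -> "ABQGDBCEYRM"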